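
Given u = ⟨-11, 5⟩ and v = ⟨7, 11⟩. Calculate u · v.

-22

u · v = (-11)·7 + 5·11 = -77 + 55 = -22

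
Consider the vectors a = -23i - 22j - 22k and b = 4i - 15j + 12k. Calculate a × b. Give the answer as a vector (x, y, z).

i: (-22)·12 - (-22)·(-15) = -264 - 330 = -594
j: (-22)·4 - (-23)·12 = -88 - (-276) = 188
k: (-23)·(-15) - (-22)·4 = 345 - (-88) = 433
a × b = (-594, 188, 433)

(-594, 188, 433)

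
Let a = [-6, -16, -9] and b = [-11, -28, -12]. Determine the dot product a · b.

a · b = (-6)·(-11) + (-16)·(-28) + (-9)·(-12) = 66 + 448 + 108 = 622

622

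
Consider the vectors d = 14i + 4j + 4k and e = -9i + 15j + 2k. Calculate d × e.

i: 4·2 - 4·15 = 8 - 60 = -52
j: 4·(-9) - 14·2 = -36 - 28 = -64
k: 14·15 - 4·(-9) = 210 - (-36) = 246
d × e = (-52, -64, 246)

(-52, -64, 246)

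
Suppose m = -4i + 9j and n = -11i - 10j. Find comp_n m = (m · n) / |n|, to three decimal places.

m · n = (-4)·(-11) + 9·(-10) = 44 - 90 = -46
|n| = √(121 + 100) = √221 ≈ 14.8661
comp_n m = -46 / √221 ≈ -3.094

-3.094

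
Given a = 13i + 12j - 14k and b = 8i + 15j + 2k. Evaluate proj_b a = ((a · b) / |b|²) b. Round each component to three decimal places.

(6.990, 13.106, 1.747)

a · b = 13·8 + 12·15 + (-14)·2 = 104 + 180 - 28 = 256
|b|² = 64 + 225 + 4 = 293
proj_b a = (256/293) · (8, 15, 2) ≈ (6.990, 13.106, 1.747)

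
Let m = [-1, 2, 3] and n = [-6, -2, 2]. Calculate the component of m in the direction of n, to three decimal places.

1.206

m · n = (-1)·(-6) + 2·(-2) + 3·2 = 6 - 4 + 6 = 8
|n| = √(36 + 4 + 4) = √44 ≈ 6.6332
comp_n m = 8 / √44 ≈ 1.206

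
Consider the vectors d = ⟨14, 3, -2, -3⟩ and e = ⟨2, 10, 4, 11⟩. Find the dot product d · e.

17

d · e = 14·2 + 3·10 + (-2)·4 + (-3)·11 = 28 + 30 - 8 - 33 = 17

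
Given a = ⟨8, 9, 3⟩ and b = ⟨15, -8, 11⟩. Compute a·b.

81

a · b = 8·15 + 9·(-8) + 3·11 = 120 - 72 + 33 = 81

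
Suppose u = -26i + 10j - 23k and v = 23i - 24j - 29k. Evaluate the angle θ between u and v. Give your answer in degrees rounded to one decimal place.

96.2

u · v = (-26)·23 + 10·(-24) + (-23)·(-29) = -598 - 240 + 667 = -171
|u|² = 676 + 100 + 529 = 1305,  |u| = √1305 ≈ 36.124784
|v|² = 529 + 576 + 841 = 1946,  |v| = √1946 ≈ 44.113490
cos θ = -171 / (36.124784 · 44.113490) ≈ -0.10730
θ = arccos(-0.10730) ≈ 96.2°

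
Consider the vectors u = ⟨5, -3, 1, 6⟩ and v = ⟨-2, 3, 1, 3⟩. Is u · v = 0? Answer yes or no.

yes

u · v = 5·(-2) + (-3)·3 + 1·1 + 6·3 = -10 - 9 + 1 + 18 = 0
Zero, so the vectors are orthogonal.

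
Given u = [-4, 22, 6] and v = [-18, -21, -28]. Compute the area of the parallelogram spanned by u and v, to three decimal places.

i: 22·(-28) - 6·(-21) = -616 - (-126) = -490
j: 6·(-18) - (-4)·(-28) = -108 - 112 = -220
k: (-4)·(-21) - 22·(-18) = 84 - (-396) = 480
u × v = (-490, -220, 480)
|u × v| = √((-490)² + (-220)² + 480²) = √518900 ≈ 720.3471

720.347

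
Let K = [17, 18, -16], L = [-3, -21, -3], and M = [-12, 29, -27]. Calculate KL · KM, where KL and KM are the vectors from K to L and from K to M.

8

KL = L − K = (-20, -39, 13)
KM = M − K = (-29, 11, -11)
KL · KM = (-20)·(-29) + (-39)·11 + 13·(-11) = 580 - 429 - 143 = 8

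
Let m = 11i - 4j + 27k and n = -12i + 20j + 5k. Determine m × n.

i: (-4)·5 - 27·20 = -20 - 540 = -560
j: 27·(-12) - 11·5 = -324 - 55 = -379
k: 11·20 - (-4)·(-12) = 220 - 48 = 172
m × n = (-560, -379, 172)

(-560, -379, 172)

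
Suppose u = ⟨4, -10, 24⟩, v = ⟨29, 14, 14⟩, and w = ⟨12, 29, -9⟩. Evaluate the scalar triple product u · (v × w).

9734

v × w:
i: 14·(-9) - 14·29 = -126 - 406 = -532
j: 14·12 - 29·(-9) = 168 - (-261) = 429
k: 29·29 - 14·12 = 841 - 168 = 673
v × w = (-532, 429, 673)
u · (v × w) = 4·(-532) + (-10)·429 + 24·673 = -2128 - 4290 + 16152 = 9734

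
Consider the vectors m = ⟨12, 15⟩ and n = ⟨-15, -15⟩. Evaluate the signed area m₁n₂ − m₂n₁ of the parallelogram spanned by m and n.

12·(-15) - 15·(-15) = -180 - (-225) = 45

45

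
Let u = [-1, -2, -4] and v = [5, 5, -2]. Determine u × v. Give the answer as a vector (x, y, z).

(24, -22, 5)

i: (-2)·(-2) - (-4)·5 = 4 - (-20) = 24
j: (-4)·5 - (-1)·(-2) = -20 - 2 = -22
k: (-1)·5 - (-2)·5 = -5 - (-10) = 5
u × v = (24, -22, 5)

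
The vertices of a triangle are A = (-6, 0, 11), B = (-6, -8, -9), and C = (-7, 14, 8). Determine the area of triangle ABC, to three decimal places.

152.381

AB = (0, -8, -20),  AC = (-1, 14, -3)
i: (-8)·(-3) - (-20)·14 = 24 - (-280) = 304
j: (-20)·(-1) - 0·(-3) = 20 - 0 = 20
k: 0·14 - (-8)·(-1) = 0 - 8 = -8
AB × AC = (304, 20, -8)
|AB × AC| = √92880 ≈ 304.7622
area = ½ · 304.7622 ≈ 152.381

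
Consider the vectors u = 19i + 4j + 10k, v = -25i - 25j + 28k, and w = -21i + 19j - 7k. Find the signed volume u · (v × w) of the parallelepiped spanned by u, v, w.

-19835

v × w:
i: (-25)·(-7) - 28·19 = 175 - 532 = -357
j: 28·(-21) - (-25)·(-7) = -588 - 175 = -763
k: (-25)·19 - (-25)·(-21) = -475 - 525 = -1000
v × w = (-357, -763, -1000)
u · (v × w) = 19·(-357) + 4·(-763) + 10·(-1000) = -6783 - 3052 - 10000 = -19835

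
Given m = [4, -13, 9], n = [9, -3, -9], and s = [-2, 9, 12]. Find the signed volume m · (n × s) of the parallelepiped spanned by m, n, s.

2025

n × s:
i: (-3)·12 - (-9)·9 = -36 - (-81) = 45
j: (-9)·(-2) - 9·12 = 18 - 108 = -90
k: 9·9 - (-3)·(-2) = 81 - 6 = 75
n × s = (45, -90, 75)
m · (n × s) = 4·45 + (-13)·(-90) + 9·75 = 180 + 1170 + 675 = 2025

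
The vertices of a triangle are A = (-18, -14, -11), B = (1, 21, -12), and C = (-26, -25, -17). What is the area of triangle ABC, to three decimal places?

131.116

AB = (19, 35, -1),  AC = (-8, -11, -6)
i: 35·(-6) - (-1)·(-11) = -210 - 11 = -221
j: (-1)·(-8) - 19·(-6) = 8 - (-114) = 122
k: 19·(-11) - 35·(-8) = -209 - (-280) = 71
AB × AC = (-221, 122, 71)
|AB × AC| = √68766 ≈ 262.2327
area = ½ · 262.2327 ≈ 131.116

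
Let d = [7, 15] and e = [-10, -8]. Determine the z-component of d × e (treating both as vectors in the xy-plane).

7·(-8) - 15·(-10) = -56 - (-150) = 94

94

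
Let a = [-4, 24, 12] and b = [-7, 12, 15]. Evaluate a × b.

(216, -24, 120)

i: 24·15 - 12·12 = 360 - 144 = 216
j: 12·(-7) - (-4)·15 = -84 - (-60) = -24
k: (-4)·12 - 24·(-7) = -48 - (-168) = 120
a × b = (216, -24, 120)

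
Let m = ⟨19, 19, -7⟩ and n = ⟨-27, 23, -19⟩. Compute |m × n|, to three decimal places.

1115.796

i: 19·(-19) - (-7)·23 = -361 - (-161) = -200
j: (-7)·(-27) - 19·(-19) = 189 - (-361) = 550
k: 19·23 - 19·(-27) = 437 - (-513) = 950
m × n = (-200, 550, 950)
|m × n| = √((-200)² + 550² + 950²) = √1245000 ≈ 1115.7957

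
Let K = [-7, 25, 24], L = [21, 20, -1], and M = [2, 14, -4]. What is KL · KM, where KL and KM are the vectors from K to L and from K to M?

1007

KL = L − K = (28, -5, -25)
KM = M − K = (9, -11, -28)
KL · KM = 28·9 + (-5)·(-11) + (-25)·(-28) = 252 + 55 + 700 = 1007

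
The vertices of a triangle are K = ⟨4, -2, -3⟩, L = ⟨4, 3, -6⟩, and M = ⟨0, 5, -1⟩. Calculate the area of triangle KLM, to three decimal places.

KL = (0, 5, -3),  KM = (-4, 7, 2)
i: 5·2 - (-3)·7 = 10 - (-21) = 31
j: (-3)·(-4) - 0·2 = 12 - 0 = 12
k: 0·7 - 5·(-4) = 0 - (-20) = 20
KL × KM = (31, 12, 20)
|KL × KM| = √1505 ≈ 38.7943
area = ½ · 38.7943 ≈ 19.397

19.397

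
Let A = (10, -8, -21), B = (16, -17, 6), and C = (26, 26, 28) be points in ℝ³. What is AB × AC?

(-1359, 138, 348)

AB = (6, -9, 27)
AC = (16, 34, 49)
i: (-9)·49 - 27·34 = -441 - 918 = -1359
j: 27·16 - 6·49 = 432 - 294 = 138
k: 6·34 - (-9)·16 = 204 - (-144) = 348
AB × AC = (-1359, 138, 348)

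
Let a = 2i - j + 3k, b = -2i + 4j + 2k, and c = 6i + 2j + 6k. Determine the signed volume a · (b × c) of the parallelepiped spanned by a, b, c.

-68

b × c:
i: 4·6 - 2·2 = 24 - 4 = 20
j: 2·6 - (-2)·6 = 12 - (-12) = 24
k: (-2)·2 - 4·6 = -4 - 24 = -28
b × c = (20, 24, -28)
a · (b × c) = 2·20 + (-1)·24 + 3·(-28) = 40 - 24 - 84 = -68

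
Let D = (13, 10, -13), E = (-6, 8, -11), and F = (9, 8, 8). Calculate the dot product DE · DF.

122

DE = E − D = (-19, -2, 2)
DF = F − D = (-4, -2, 21)
DE · DF = (-19)·(-4) + (-2)·(-2) + 2·21 = 76 + 4 + 42 = 122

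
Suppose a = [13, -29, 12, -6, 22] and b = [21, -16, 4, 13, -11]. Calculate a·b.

465

a · b = 13·21 + (-29)·(-16) + 12·4 + (-6)·13 + 22·(-11) = 273 + 464 + 48 - 78 - 242 = 465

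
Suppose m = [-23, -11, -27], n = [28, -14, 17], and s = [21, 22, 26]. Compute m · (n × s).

n × s:
i: (-14)·26 - 17·22 = -364 - 374 = -738
j: 17·21 - 28·26 = 357 - 728 = -371
k: 28·22 - (-14)·21 = 616 - (-294) = 910
n × s = (-738, -371, 910)
m · (n × s) = (-23)·(-738) + (-11)·(-371) + (-27)·910 = 16974 + 4081 - 24570 = -3515

-3515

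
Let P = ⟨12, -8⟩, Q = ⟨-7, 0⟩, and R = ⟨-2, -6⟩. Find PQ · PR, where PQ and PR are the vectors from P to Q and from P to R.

282

PQ = Q − P = (-19, 8)
PR = R − P = (-14, 2)
PQ · PR = (-19)·(-14) + 8·2 = 266 + 16 = 282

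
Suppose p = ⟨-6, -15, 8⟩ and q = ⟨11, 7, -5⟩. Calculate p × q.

(19, 58, 123)

i: (-15)·(-5) - 8·7 = 75 - 56 = 19
j: 8·11 - (-6)·(-5) = 88 - 30 = 58
k: (-6)·7 - (-15)·11 = -42 - (-165) = 123
p × q = (19, 58, 123)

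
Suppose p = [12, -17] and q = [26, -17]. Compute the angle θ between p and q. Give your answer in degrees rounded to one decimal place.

p · q = 12·26 + (-17)·(-17) = 312 + 289 = 601
|p|² = 144 + 289 = 433,  |p| = √433 ≈ 20.808652
|q|² = 676 + 289 = 965,  |q| = √965 ≈ 31.064449
cos θ = 601 / (20.808652 · 31.064449) ≈ 0.92975
θ = arccos(0.92975) ≈ 21.6°

21.6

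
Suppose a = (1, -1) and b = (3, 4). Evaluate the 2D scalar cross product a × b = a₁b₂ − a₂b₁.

1·4 - (-1)·3 = 4 - (-3) = 7

7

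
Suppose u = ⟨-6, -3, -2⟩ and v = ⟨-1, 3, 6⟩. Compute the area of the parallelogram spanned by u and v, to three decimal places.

45.044

i: (-3)·6 - (-2)·3 = -18 - (-6) = -12
j: (-2)·(-1) - (-6)·6 = 2 - (-36) = 38
k: (-6)·3 - (-3)·(-1) = -18 - 3 = -21
u × v = (-12, 38, -21)
|u × v| = √((-12)² + 38² + (-21)²) = √2029 ≈ 45.0444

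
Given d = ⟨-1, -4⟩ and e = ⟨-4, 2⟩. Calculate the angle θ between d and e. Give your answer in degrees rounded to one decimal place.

d · e = (-1)·(-4) + (-4)·2 = 4 - 8 = -4
|d|² = 1 + 16 = 17,  |d| = √17 ≈ 4.123106
|e|² = 16 + 4 = 20,  |e| = √20 ≈ 4.472136
cos θ = -4 / (4.123106 · 4.472136) ≈ -0.21693
θ = arccos(-0.21693) ≈ 102.5°

102.5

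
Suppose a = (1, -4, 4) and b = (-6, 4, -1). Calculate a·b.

-26

a · b = 1·(-6) + (-4)·4 + 4·(-1) = -6 - 16 - 4 = -26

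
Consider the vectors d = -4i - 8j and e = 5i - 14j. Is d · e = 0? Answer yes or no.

no

d · e = (-4)·5 + (-8)·(-14) = -20 + 112 = 92
Nonzero, so the vectors are not orthogonal.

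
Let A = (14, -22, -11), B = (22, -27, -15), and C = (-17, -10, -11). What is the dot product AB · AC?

AB = B − A = (8, -5, -4)
AC = C − A = (-31, 12, 0)
AB · AC = 8·(-31) + (-5)·12 + (-4)·0 = -248 - 60 + 0 = -308

-308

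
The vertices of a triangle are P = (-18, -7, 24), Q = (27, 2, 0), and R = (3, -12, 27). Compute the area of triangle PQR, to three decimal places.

383.525

PQ = (45, 9, -24),  PR = (21, -5, 3)
i: 9·3 - (-24)·(-5) = 27 - 120 = -93
j: (-24)·21 - 45·3 = -504 - 135 = -639
k: 45·(-5) - 9·21 = -225 - 189 = -414
PQ × PR = (-93, -639, -414)
|PQ × PR| = √588366 ≈ 767.0502
area = ½ · 767.0502 ≈ 383.525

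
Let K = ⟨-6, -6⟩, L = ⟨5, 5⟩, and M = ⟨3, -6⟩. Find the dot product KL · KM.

99

KL = L − K = (11, 11)
KM = M − K = (9, 0)
KL · KM = 11·9 + 11·0 = 99 + 0 = 99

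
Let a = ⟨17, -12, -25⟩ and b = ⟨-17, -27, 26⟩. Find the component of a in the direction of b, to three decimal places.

a · b = 17·(-17) + (-12)·(-27) + (-25)·26 = -289 + 324 - 650 = -615
|b| = √(289 + 729 + 676) = √1694 ≈ 41.1582
comp_b a = -615 / √1694 ≈ -14.942

-14.942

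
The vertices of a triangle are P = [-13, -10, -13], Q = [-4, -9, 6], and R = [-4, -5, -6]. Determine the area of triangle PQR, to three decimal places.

71.944

PQ = (9, 1, 19),  PR = (9, 5, 7)
i: 1·7 - 19·5 = 7 - 95 = -88
j: 19·9 - 9·7 = 171 - 63 = 108
k: 9·5 - 1·9 = 45 - 9 = 36
PQ × PR = (-88, 108, 36)
|PQ × PR| = √20704 ≈ 143.8888
area = ½ · 143.8888 ≈ 71.944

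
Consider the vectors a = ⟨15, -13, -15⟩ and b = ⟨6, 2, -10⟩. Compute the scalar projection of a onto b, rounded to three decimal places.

a · b = 15·6 + (-13)·2 + (-15)·(-10) = 90 - 26 + 150 = 214
|b| = √(36 + 4 + 100) = √140 ≈ 11.8322
comp_b a = 214 / √140 ≈ 18.086

18.086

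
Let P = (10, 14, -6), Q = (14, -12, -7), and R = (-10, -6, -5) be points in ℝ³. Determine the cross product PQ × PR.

PQ = (4, -26, -1)
PR = (-20, -20, 1)
i: (-26)·1 - (-1)·(-20) = -26 - 20 = -46
j: (-1)·(-20) - 4·1 = 20 - 4 = 16
k: 4·(-20) - (-26)·(-20) = -80 - 520 = -600
PQ × PR = (-46, 16, -600)

(-46, 16, -600)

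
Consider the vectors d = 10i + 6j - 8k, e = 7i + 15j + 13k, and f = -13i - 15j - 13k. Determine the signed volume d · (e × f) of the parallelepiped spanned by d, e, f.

e × f:
i: 15·(-13) - 13·(-15) = -195 - (-195) = 0
j: 13·(-13) - 7·(-13) = -169 - (-91) = -78
k: 7·(-15) - 15·(-13) = -105 - (-195) = 90
e × f = (0, -78, 90)
d · (e × f) = 10·0 + 6·(-78) + (-8)·90 = 0 - 468 - 720 = -1188

-1188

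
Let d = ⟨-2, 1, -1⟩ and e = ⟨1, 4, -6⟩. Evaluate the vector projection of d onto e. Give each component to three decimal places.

d · e = (-2)·1 + 1·4 + (-1)·(-6) = -2 + 4 + 6 = 8
|e|² = 1 + 16 + 36 = 53
proj_e d = (8/53) · (1, 4, -6) ≈ (0.151, 0.604, -0.906)

(0.151, 0.604, -0.906)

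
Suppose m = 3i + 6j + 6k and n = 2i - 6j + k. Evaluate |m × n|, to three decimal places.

52.393

i: 6·1 - 6·(-6) = 6 - (-36) = 42
j: 6·2 - 3·1 = 12 - 3 = 9
k: 3·(-6) - 6·2 = -18 - 12 = -30
m × n = (42, 9, -30)
|m × n| = √(42² + 9² + (-30)²) = √2745 ≈ 52.3927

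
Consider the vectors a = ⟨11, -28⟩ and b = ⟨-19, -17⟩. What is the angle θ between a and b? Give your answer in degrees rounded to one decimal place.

a · b = 11·(-19) + (-28)·(-17) = -209 + 476 = 267
|a|² = 121 + 784 = 905,  |a| = √905 ≈ 30.083218
|b|² = 361 + 289 = 650,  |b| = √650 ≈ 25.495098
cos θ = 267 / (30.083218 · 25.495098) ≈ 0.34812
θ = arccos(0.34812) ≈ 69.6°

69.6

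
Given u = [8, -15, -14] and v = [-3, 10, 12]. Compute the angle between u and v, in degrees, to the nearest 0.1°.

u · v = 8·(-3) + (-15)·10 + (-14)·12 = -24 - 150 - 168 = -342
|u|² = 64 + 225 + 196 = 485,  |u| = √485 ≈ 22.022716
|v|² = 9 + 100 + 144 = 253,  |v| = √253 ≈ 15.905974
cos θ = -342 / (22.022716 · 15.905974) ≈ -0.97633
θ = arccos(-0.97633) ≈ 167.5°

167.5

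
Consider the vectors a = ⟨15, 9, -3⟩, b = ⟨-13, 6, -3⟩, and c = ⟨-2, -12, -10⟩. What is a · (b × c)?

b × c:
i: 6·(-10) - (-3)·(-12) = -60 - 36 = -96
j: (-3)·(-2) - (-13)·(-10) = 6 - 130 = -124
k: (-13)·(-12) - 6·(-2) = 156 - (-12) = 168
b × c = (-96, -124, 168)
a · (b × c) = 15·(-96) + 9·(-124) + (-3)·168 = -1440 - 1116 - 504 = -3060

-3060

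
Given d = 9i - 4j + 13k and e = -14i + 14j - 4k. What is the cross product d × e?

(-166, -146, 70)

i: (-4)·(-4) - 13·14 = 16 - 182 = -166
j: 13·(-14) - 9·(-4) = -182 - (-36) = -146
k: 9·14 - (-4)·(-14) = 126 - 56 = 70
d × e = (-166, -146, 70)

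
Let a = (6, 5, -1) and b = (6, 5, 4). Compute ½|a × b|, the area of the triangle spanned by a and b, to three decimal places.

i: 5·4 - (-1)·5 = 20 - (-5) = 25
j: (-1)·6 - 6·4 = -6 - 24 = -30
k: 6·5 - 5·6 = 30 - 30 = 0
a × b = (25, -30, 0)
|a × b| = √(25² + (-30)² + 0²) = √1525 ≈ 39.0512
area = ½ · 39.0512 ≈ 19.526

19.526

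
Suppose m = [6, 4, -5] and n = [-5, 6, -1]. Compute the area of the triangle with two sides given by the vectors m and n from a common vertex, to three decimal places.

34.543

i: 4·(-1) - (-5)·6 = -4 - (-30) = 26
j: (-5)·(-5) - 6·(-1) = 25 - (-6) = 31
k: 6·6 - 4·(-5) = 36 - (-20) = 56
m × n = (26, 31, 56)
|m × n| = √(26² + 31² + 56²) = √4773 ≈ 69.0869
area = ½ · 69.0869 ≈ 34.543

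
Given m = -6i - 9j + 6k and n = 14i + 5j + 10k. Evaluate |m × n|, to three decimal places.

210.599

i: (-9)·10 - 6·5 = -90 - 30 = -120
j: 6·14 - (-6)·10 = 84 - (-60) = 144
k: (-6)·5 - (-9)·14 = -30 - (-126) = 96
m × n = (-120, 144, 96)
|m × n| = √((-120)² + 144² + 96²) = √44352 ≈ 210.5991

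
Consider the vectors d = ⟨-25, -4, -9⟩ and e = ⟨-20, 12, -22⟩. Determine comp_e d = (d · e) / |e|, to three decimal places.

d · e = (-25)·(-20) + (-4)·12 + (-9)·(-22) = 500 - 48 + 198 = 650
|e| = √(400 + 144 + 484) = √1028 ≈ 32.0624
comp_e d = 650 / √1028 ≈ 20.273

20.273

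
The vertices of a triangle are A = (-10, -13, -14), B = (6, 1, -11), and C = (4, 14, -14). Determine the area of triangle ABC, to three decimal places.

126.512

AB = (16, 14, 3),  AC = (14, 27, 0)
i: 14·0 - 3·27 = 0 - 81 = -81
j: 3·14 - 16·0 = 42 - 0 = 42
k: 16·27 - 14·14 = 432 - 196 = 236
AB × AC = (-81, 42, 236)
|AB × AC| = √64021 ≈ 253.0237
area = ½ · 253.0237 ≈ 126.512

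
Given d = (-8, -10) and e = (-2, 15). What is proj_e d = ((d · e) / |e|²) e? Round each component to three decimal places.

(1.170, -8.777)

d · e = (-8)·(-2) + (-10)·15 = 16 - 150 = -134
|e|² = 4 + 225 = 229
proj_e d = (-134/229) · (-2, 15) ≈ (1.170, -8.777)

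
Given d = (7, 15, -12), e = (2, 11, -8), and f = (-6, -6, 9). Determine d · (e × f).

e × f:
i: 11·9 - (-8)·(-6) = 99 - 48 = 51
j: (-8)·(-6) - 2·9 = 48 - 18 = 30
k: 2·(-6) - 11·(-6) = -12 - (-66) = 54
e × f = (51, 30, 54)
d · (e × f) = 7·51 + 15·30 + (-12)·54 = 357 + 450 - 648 = 159

159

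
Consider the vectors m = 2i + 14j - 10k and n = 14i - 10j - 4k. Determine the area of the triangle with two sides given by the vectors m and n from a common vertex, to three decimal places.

148.674

i: 14·(-4) - (-10)·(-10) = -56 - 100 = -156
j: (-10)·14 - 2·(-4) = -140 - (-8) = -132
k: 2·(-10) - 14·14 = -20 - 196 = -216
m × n = (-156, -132, -216)
|m × n| = √((-156)² + (-132)² + (-216)²) = √88416 ≈ 297.3483
area = ½ · 297.3483 ≈ 148.674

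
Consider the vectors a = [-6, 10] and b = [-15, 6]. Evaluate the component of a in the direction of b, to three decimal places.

9.285

a · b = (-6)·(-15) + 10·6 = 90 + 60 = 150
|b| = √(225 + 36) = √261 ≈ 16.1555
comp_b a = 150 / √261 ≈ 9.285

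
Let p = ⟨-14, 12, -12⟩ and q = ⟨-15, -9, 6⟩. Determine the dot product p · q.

30

p · q = (-14)·(-15) + 12·(-9) + (-12)·6 = 210 - 108 - 72 = 30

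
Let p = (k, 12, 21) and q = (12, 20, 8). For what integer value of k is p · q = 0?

p · q = k·12 + 12·20 + 21·8 = 408 + 12k
Set equal to 0: 12k = -408, so k = -34.

-34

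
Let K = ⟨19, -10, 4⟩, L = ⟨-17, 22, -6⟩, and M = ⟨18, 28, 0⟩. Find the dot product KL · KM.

KL = L − K = (-36, 32, -10)
KM = M − K = (-1, 38, -4)
KL · KM = (-36)·(-1) + 32·38 + (-10)·(-4) = 36 + 1216 + 40 = 1292

1292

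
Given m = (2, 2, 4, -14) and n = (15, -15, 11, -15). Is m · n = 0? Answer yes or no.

no

m · n = 2·15 + 2·(-15) + 4·11 + (-14)·(-15) = 30 - 30 + 44 + 210 = 254
Nonzero, so the vectors are not orthogonal.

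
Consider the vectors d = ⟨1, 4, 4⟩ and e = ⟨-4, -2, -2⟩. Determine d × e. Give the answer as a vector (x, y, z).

(0, -14, 14)

i: 4·(-2) - 4·(-2) = -8 - (-8) = 0
j: 4·(-4) - 1·(-2) = -16 - (-2) = -14
k: 1·(-2) - 4·(-4) = -2 - (-16) = 14
d × e = (0, -14, 14)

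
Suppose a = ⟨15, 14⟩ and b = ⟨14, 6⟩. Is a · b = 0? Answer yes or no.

a · b = 15·14 + 14·6 = 210 + 84 = 294
Nonzero, so the vectors are not orthogonal.

no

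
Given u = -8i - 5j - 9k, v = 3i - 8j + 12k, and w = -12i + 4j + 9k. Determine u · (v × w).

v × w:
i: (-8)·9 - 12·4 = -72 - 48 = -120
j: 12·(-12) - 3·9 = -144 - 27 = -171
k: 3·4 - (-8)·(-12) = 12 - 96 = -84
v × w = (-120, -171, -84)
u · (v × w) = (-8)·(-120) + (-5)·(-171) + (-9)·(-84) = 960 + 855 + 756 = 2571

2571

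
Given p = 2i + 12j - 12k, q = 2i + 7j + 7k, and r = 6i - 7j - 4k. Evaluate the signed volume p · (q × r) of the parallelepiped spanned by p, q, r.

q × r:
i: 7·(-4) - 7·(-7) = -28 - (-49) = 21
j: 7·6 - 2·(-4) = 42 - (-8) = 50
k: 2·(-7) - 7·6 = -14 - 42 = -56
q × r = (21, 50, -56)
p · (q × r) = 2·21 + 12·50 + (-12)·(-56) = 42 + 600 + 672 = 1314

1314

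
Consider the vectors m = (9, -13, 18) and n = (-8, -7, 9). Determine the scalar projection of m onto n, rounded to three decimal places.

m · n = 9·(-8) + (-13)·(-7) + 18·9 = -72 + 91 + 162 = 181
|n| = √(64 + 49 + 81) = √194 ≈ 13.9284
comp_n m = 181 / √194 ≈ 12.995

12.995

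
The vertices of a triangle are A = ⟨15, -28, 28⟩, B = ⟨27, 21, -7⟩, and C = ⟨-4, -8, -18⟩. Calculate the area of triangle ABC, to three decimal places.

AB = (12, 49, -35),  AC = (-19, 20, -46)
i: 49·(-46) - (-35)·20 = -2254 - (-700) = -1554
j: (-35)·(-19) - 12·(-46) = 665 - (-552) = 1217
k: 12·20 - 49·(-19) = 240 - (-931) = 1171
AB × AC = (-1554, 1217, 1171)
|AB × AC| = √5267246 ≈ 2295.0481
area = ½ · 2295.0481 ≈ 1147.524

1147.524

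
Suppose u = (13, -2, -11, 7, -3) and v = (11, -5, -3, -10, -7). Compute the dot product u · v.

137

u · v = 13·11 + (-2)·(-5) + (-11)·(-3) + 7·(-10) + (-3)·(-7) = 143 + 10 + 33 - 70 + 21 = 137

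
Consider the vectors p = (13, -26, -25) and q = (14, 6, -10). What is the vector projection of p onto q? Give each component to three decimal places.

p · q = 13·14 + (-26)·6 + (-25)·(-10) = 182 - 156 + 250 = 276
|q|² = 196 + 36 + 100 = 332
proj_q p = (276/332) · (14, 6, -10) ≈ (11.639, 4.988, -8.313)

(11.639, 4.988, -8.313)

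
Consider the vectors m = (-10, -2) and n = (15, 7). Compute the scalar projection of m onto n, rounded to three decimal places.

-9.908

m · n = (-10)·15 + (-2)·7 = -150 - 14 = -164
|n| = √(225 + 49) = √274 ≈ 16.5529
comp_n m = -164 / √274 ≈ -9.908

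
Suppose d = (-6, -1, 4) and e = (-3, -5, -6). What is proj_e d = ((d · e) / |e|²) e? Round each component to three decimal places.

d · e = (-6)·(-3) + (-1)·(-5) + 4·(-6) = 18 + 5 - 24 = -1
|e|² = 9 + 25 + 36 = 70
proj_e d = (-1/70) · (-3, -5, -6) ≈ (0.043, 0.071, 0.086)

(0.043, 0.071, 0.086)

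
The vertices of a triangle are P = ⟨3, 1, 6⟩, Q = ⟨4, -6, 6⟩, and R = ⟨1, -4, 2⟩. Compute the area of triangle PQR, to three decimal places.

17.037

PQ = (1, -7, 0),  PR = (-2, -5, -4)
i: (-7)·(-4) - 0·(-5) = 28 - 0 = 28
j: 0·(-2) - 1·(-4) = 0 - (-4) = 4
k: 1·(-5) - (-7)·(-2) = -5 - 14 = -19
PQ × PR = (28, 4, -19)
|PQ × PR| = √1161 ≈ 34.0735
area = ½ · 34.0735 ≈ 17.037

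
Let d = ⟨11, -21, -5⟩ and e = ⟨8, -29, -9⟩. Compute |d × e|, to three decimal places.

i: (-21)·(-9) - (-5)·(-29) = 189 - 145 = 44
j: (-5)·8 - 11·(-9) = -40 - (-99) = 59
k: 11·(-29) - (-21)·8 = -319 - (-168) = -151
d × e = (44, 59, -151)
|d × e| = √(44² + 59² + (-151)²) = √28218 ≈ 167.9821

167.982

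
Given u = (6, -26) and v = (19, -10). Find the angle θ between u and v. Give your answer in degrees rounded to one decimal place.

u · v = 6·19 + (-26)·(-10) = 114 + 260 = 374
|u|² = 36 + 676 = 712,  |u| = √712 ≈ 26.683328
|v|² = 361 + 100 = 461,  |v| = √461 ≈ 21.470911
cos θ = 374 / (26.683328 · 21.470911) ≈ 0.65280
θ = arccos(0.65280) ≈ 49.2°

49.2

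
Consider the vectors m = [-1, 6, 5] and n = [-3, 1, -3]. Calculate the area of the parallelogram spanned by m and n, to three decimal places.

33.793

i: 6·(-3) - 5·1 = -18 - 5 = -23
j: 5·(-3) - (-1)·(-3) = -15 - 3 = -18
k: (-1)·1 - 6·(-3) = -1 - (-18) = 17
m × n = (-23, -18, 17)
|m × n| = √((-23)² + (-18)² + 17²) = √1142 ≈ 33.7935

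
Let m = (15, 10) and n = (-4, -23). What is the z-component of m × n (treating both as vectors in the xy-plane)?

15·(-23) - 10·(-4) = -345 - (-40) = -305

-305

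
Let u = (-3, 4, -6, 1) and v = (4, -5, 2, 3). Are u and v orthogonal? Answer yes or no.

u · v = (-3)·4 + 4·(-5) + (-6)·2 + 1·3 = -12 - 20 - 12 + 3 = -41
Nonzero, so the vectors are not orthogonal.

no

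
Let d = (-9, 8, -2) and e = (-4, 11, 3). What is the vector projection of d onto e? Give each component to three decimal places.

d · e = (-9)·(-4) + 8·11 + (-2)·3 = 36 + 88 - 6 = 118
|e|² = 16 + 121 + 9 = 146
proj_e d = (118/146) · (-4, 11, 3) ≈ (-3.233, 8.890, 2.425)

(-3.233, 8.890, 2.425)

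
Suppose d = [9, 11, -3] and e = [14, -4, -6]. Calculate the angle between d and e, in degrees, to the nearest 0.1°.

d · e = 9·14 + 11·(-4) + (-3)·(-6) = 126 - 44 + 18 = 100
|d|² = 81 + 121 + 9 = 211,  |d| = √211 ≈ 14.525839
|e|² = 196 + 16 + 36 = 248,  |e| = √248 ≈ 15.748016
cos θ = 100 / (14.525839 · 15.748016) ≈ 0.43715
θ = arccos(0.43715) ≈ 64.1°

64.1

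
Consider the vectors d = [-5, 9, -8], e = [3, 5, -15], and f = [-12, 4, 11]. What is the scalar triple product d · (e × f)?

e × f:
i: 5·11 - (-15)·4 = 55 - (-60) = 115
j: (-15)·(-12) - 3·11 = 180 - 33 = 147
k: 3·4 - 5·(-12) = 12 - (-60) = 72
e × f = (115, 147, 72)
d · (e × f) = (-5)·115 + 9·147 + (-8)·72 = -575 + 1323 - 576 = 172

172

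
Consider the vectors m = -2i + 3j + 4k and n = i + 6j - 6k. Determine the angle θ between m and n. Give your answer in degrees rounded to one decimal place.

m · n = (-2)·1 + 3·6 + 4·(-6) = -2 + 18 - 24 = -8
|m|² = 4 + 9 + 16 = 29,  |m| = √29 ≈ 5.385165
|n|² = 1 + 36 + 36 = 73,  |n| = √73 ≈ 8.544004
cos θ = -8 / (5.385165 · 8.544004) ≈ -0.17387
θ = arccos(-0.17387) ≈ 100.0°

100.0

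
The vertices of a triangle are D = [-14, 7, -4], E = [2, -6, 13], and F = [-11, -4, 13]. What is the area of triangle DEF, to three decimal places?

DE = (16, -13, 17),  DF = (3, -11, 17)
i: (-13)·17 - 17·(-11) = -221 - (-187) = -34
j: 17·3 - 16·17 = 51 - 272 = -221
k: 16·(-11) - (-13)·3 = -176 - (-39) = -137
DE × DF = (-34, -221, -137)
|DE × DF| = √68766 ≈ 262.2327
area = ½ · 262.2327 ≈ 131.116

131.116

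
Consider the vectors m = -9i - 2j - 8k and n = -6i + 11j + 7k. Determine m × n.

(74, 111, -111)

i: (-2)·7 - (-8)·11 = -14 - (-88) = 74
j: (-8)·(-6) - (-9)·7 = 48 - (-63) = 111
k: (-9)·11 - (-2)·(-6) = -99 - 12 = -111
m × n = (74, 111, -111)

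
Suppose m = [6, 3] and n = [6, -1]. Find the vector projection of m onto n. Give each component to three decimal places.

m · n = 6·6 + 3·(-1) = 36 - 3 = 33
|n|² = 36 + 1 = 37
proj_n m = (33/37) · (6, -1) ≈ (5.351, -0.892)

(5.351, -0.892)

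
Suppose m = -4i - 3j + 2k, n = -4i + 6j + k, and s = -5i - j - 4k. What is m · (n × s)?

223

n × s:
i: 6·(-4) - 1·(-1) = -24 - (-1) = -23
j: 1·(-5) - (-4)·(-4) = -5 - 16 = -21
k: (-4)·(-1) - 6·(-5) = 4 - (-30) = 34
n × s = (-23, -21, 34)
m · (n × s) = (-4)·(-23) + (-3)·(-21) + 2·34 = 92 + 63 + 68 = 223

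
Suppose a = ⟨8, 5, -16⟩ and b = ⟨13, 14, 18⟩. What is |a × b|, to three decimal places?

474.035

i: 5·18 - (-16)·14 = 90 - (-224) = 314
j: (-16)·13 - 8·18 = -208 - 144 = -352
k: 8·14 - 5·13 = 112 - 65 = 47
a × b = (314, -352, 47)
|a × b| = √(314² + (-352)² + 47²) = √224709 ≈ 474.0348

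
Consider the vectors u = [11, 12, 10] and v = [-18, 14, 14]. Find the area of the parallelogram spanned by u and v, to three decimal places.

499.239

i: 12·14 - 10·14 = 168 - 140 = 28
j: 10·(-18) - 11·14 = -180 - 154 = -334
k: 11·14 - 12·(-18) = 154 - (-216) = 370
u × v = (28, -334, 370)
|u × v| = √(28² + (-334)² + 370²) = √249240 ≈ 499.2394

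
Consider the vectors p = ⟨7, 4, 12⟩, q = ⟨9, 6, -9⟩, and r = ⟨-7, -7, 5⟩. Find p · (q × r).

-411

q × r:
i: 6·5 - (-9)·(-7) = 30 - 63 = -33
j: (-9)·(-7) - 9·5 = 63 - 45 = 18
k: 9·(-7) - 6·(-7) = -63 - (-42) = -21
q × r = (-33, 18, -21)
p · (q × r) = 7·(-33) + 4·18 + 12·(-21) = -231 + 72 - 252 = -411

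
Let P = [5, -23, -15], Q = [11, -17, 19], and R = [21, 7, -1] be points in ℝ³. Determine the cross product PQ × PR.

(-936, 460, 84)

PQ = (6, 6, 34)
PR = (16, 30, 14)
i: 6·14 - 34·30 = 84 - 1020 = -936
j: 34·16 - 6·14 = 544 - 84 = 460
k: 6·30 - 6·16 = 180 - 96 = 84
PQ × PR = (-936, 460, 84)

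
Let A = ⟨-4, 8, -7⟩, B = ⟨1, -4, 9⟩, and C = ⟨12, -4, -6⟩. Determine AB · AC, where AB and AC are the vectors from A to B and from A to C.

AB = B − A = (5, -12, 16)
AC = C − A = (16, -12, 1)
AB · AC = 5·16 + (-12)·(-12) + 16·1 = 80 + 144 + 16 = 240

240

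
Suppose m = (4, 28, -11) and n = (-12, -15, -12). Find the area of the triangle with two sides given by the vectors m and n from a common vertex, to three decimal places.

i: 28·(-12) - (-11)·(-15) = -336 - 165 = -501
j: (-11)·(-12) - 4·(-12) = 132 - (-48) = 180
k: 4·(-15) - 28·(-12) = -60 - (-336) = 276
m × n = (-501, 180, 276)
|m × n| = √((-501)² + 180² + 276²) = √359577 ≈ 599.6474
area = ½ · 599.6474 ≈ 299.824

299.824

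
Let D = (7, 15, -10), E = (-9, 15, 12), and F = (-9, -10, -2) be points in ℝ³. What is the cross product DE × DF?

DE = (-16, 0, 22)
DF = (-16, -25, 8)
i: 0·8 - 22·(-25) = 0 - (-550) = 550
j: 22·(-16) - (-16)·8 = -352 - (-128) = -224
k: (-16)·(-25) - 0·(-16) = 400 - 0 = 400
DE × DF = (550, -224, 400)

(550, -224, 400)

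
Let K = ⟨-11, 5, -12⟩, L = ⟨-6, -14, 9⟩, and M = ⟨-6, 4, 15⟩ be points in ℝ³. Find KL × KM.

KL = (5, -19, 21)
KM = (5, -1, 27)
i: (-19)·27 - 21·(-1) = -513 - (-21) = -492
j: 21·5 - 5·27 = 105 - 135 = -30
k: 5·(-1) - (-19)·5 = -5 - (-95) = 90
KL × KM = (-492, -30, 90)

(-492, -30, 90)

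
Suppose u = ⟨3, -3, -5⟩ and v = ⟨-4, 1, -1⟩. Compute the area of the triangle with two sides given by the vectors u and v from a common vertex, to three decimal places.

i: (-3)·(-1) - (-5)·1 = 3 - (-5) = 8
j: (-5)·(-4) - 3·(-1) = 20 - (-3) = 23
k: 3·1 - (-3)·(-4) = 3 - 12 = -9
u × v = (8, 23, -9)
|u × v| = √(8² + 23² + (-9)²) = √674 ≈ 25.9615
area = ½ · 25.9615 ≈ 12.981

12.981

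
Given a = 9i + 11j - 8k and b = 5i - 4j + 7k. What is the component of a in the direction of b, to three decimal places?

-5.798

a · b = 9·5 + 11·(-4) + (-8)·7 = 45 - 44 - 56 = -55
|b| = √(25 + 16 + 49) = √90 ≈ 9.4868
comp_b a = -55 / √90 ≈ -5.798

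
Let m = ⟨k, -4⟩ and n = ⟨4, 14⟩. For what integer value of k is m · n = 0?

m · n = k·4 + (-4)·14 = -56 + 4k
Set equal to 0: 4k = 56, so k = 14.

14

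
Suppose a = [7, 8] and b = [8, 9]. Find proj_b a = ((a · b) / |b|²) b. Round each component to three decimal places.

a · b = 7·8 + 8·9 = 56 + 72 = 128
|b|² = 64 + 81 = 145
proj_b a = (128/145) · (8, 9) ≈ (7.062, 7.945)

(7.062, 7.945)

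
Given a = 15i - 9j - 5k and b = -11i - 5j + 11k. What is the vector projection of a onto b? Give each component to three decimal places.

(7.210, 3.277, -7.210)

a · b = 15·(-11) + (-9)·(-5) + (-5)·11 = -165 + 45 - 55 = -175
|b|² = 121 + 25 + 121 = 267
proj_b a = (-175/267) · (-11, -5, 11) ≈ (7.210, 3.277, -7.210)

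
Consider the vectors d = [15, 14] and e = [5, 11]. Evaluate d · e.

229

d · e = 15·5 + 14·11 = 75 + 154 = 229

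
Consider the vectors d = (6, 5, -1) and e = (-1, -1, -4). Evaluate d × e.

i: 5·(-4) - (-1)·(-1) = -20 - 1 = -21
j: (-1)·(-1) - 6·(-4) = 1 - (-24) = 25
k: 6·(-1) - 5·(-1) = -6 - (-5) = -1
d × e = (-21, 25, -1)

(-21, 25, -1)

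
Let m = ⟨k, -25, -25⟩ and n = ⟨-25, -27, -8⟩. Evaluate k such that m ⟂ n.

m · n = k·(-25) + (-25)·(-27) + (-25)·(-8) = 875 - 25k
Set equal to 0: -25k = -875, so k = 35.

35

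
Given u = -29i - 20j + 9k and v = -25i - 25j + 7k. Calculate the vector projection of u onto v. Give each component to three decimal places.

(-24.788, -24.788, 6.941)

u · v = (-29)·(-25) + (-20)·(-25) + 9·7 = 725 + 500 + 63 = 1288
|v|² = 625 + 625 + 49 = 1299
proj_v u = (1288/1299) · (-25, -25, 7) ≈ (-24.788, -24.788, 6.941)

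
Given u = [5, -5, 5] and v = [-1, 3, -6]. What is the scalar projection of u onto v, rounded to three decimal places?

u · v = 5·(-1) + (-5)·3 + 5·(-6) = -5 - 15 - 30 = -50
|v| = √(1 + 9 + 36) = √46 ≈ 6.7823
comp_v u = -50 / √46 ≈ -7.372

-7.372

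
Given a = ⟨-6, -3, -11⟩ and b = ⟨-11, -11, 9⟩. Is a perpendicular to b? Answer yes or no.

a · b = (-6)·(-11) + (-3)·(-11) + (-11)·9 = 66 + 33 - 99 = 0
Zero, so the vectors are orthogonal.

yes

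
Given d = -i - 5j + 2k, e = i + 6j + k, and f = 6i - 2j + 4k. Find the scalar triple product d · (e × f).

-112

e × f:
i: 6·4 - 1·(-2) = 24 - (-2) = 26
j: 1·6 - 1·4 = 6 - 4 = 2
k: 1·(-2) - 6·6 = -2 - 36 = -38
e × f = (26, 2, -38)
d · (e × f) = (-1)·26 + (-5)·2 + 2·(-38) = -26 - 10 - 76 = -112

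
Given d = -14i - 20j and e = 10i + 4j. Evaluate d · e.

d · e = (-14)·10 + (-20)·4 = -140 - 80 = -220

-220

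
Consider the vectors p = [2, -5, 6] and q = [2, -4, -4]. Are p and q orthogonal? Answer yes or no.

yes

p · q = 2·2 + (-5)·(-4) + 6·(-4) = 4 + 20 - 24 = 0
Zero, so the vectors are orthogonal.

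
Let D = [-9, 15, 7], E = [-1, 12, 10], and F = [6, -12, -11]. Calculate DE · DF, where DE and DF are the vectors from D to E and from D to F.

147

DE = E − D = (8, -3, 3)
DF = F − D = (15, -27, -18)
DE · DF = 8·15 + (-3)·(-27) + 3·(-18) = 120 + 81 - 54 = 147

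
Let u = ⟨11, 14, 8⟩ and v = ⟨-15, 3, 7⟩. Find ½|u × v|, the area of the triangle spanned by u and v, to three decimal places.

i: 14·7 - 8·3 = 98 - 24 = 74
j: 8·(-15) - 11·7 = -120 - 77 = -197
k: 11·3 - 14·(-15) = 33 - (-210) = 243
u × v = (74, -197, 243)
|u × v| = √(74² + (-197)² + 243²) = √103334 ≈ 321.4561
area = ½ · 321.4561 ≈ 160.728

160.728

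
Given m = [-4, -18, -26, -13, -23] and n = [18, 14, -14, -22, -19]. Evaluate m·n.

m · n = (-4)·18 + (-18)·14 + (-26)·(-14) + (-13)·(-22) + (-23)·(-19) = -72 - 252 + 364 + 286 + 437 = 763

763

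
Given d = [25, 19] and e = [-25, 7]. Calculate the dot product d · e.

d · e = 25·(-25) + 19·7 = -625 + 133 = -492

-492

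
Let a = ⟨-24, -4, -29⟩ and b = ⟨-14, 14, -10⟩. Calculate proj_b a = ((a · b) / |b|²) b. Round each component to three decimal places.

(-16.220, 16.220, -11.585)

a · b = (-24)·(-14) + (-4)·14 + (-29)·(-10) = 336 - 56 + 290 = 570
|b|² = 196 + 196 + 100 = 492
proj_b a = (570/492) · (-14, 14, -10) ≈ (-16.220, 16.220, -11.585)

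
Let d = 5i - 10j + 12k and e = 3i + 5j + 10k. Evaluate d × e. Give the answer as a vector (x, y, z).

i: (-10)·10 - 12·5 = -100 - 60 = -160
j: 12·3 - 5·10 = 36 - 50 = -14
k: 5·5 - (-10)·3 = 25 - (-30) = 55
d × e = (-160, -14, 55)

(-160, -14, 55)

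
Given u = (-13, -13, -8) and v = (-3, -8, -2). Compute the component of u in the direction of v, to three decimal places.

18.120

u · v = (-13)·(-3) + (-13)·(-8) + (-8)·(-2) = 39 + 104 + 16 = 159
|v| = √(9 + 64 + 4) = √77 ≈ 8.7750
comp_v u = 159 / √77 ≈ 18.120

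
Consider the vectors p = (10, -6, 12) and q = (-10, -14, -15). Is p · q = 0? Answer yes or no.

p · q = 10·(-10) + (-6)·(-14) + 12·(-15) = -100 + 84 - 180 = -196
Nonzero, so the vectors are not orthogonal.

no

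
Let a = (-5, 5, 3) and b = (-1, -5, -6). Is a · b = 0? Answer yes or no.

no

a · b = (-5)·(-1) + 5·(-5) + 3·(-6) = 5 - 25 - 18 = -38
Nonzero, so the vectors are not orthogonal.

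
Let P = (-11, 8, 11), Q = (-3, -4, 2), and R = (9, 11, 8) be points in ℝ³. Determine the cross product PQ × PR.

(63, -156, 264)

PQ = (8, -12, -9)
PR = (20, 3, -3)
i: (-12)·(-3) - (-9)·3 = 36 - (-27) = 63
j: (-9)·20 - 8·(-3) = -180 - (-24) = -156
k: 8·3 - (-12)·20 = 24 - (-240) = 264
PQ × PR = (63, -156, 264)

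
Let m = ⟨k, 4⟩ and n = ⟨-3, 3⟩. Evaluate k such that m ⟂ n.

m · n = k·(-3) + 4·3 = 12 - 3k
Set equal to 0: -3k = -12, so k = 4.

4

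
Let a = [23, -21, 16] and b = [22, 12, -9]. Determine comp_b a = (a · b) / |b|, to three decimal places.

4.131

a · b = 23·22 + (-21)·12 + 16·(-9) = 506 - 252 - 144 = 110
|b| = √(484 + 144 + 81) = √709 ≈ 26.6271
comp_b a = 110 / √709 ≈ 4.131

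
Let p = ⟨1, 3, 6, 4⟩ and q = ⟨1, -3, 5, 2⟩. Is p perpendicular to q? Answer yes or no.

p · q = 1·1 + 3·(-3) + 6·5 + 4·2 = 1 - 9 + 30 + 8 = 30
Nonzero, so the vectors are not orthogonal.

no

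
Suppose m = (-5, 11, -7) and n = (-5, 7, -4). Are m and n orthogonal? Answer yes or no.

m · n = (-5)·(-5) + 11·7 + (-7)·(-4) = 25 + 77 + 28 = 130
Nonzero, so the vectors are not orthogonal.

no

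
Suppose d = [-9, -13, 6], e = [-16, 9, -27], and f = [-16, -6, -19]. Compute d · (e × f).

2773

e × f:
i: 9·(-19) - (-27)·(-6) = -171 - 162 = -333
j: (-27)·(-16) - (-16)·(-19) = 432 - 304 = 128
k: (-16)·(-6) - 9·(-16) = 96 - (-144) = 240
e × f = (-333, 128, 240)
d · (e × f) = (-9)·(-333) + (-13)·128 + 6·240 = 2997 - 1664 + 1440 = 2773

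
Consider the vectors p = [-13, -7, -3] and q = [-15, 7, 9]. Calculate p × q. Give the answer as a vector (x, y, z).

(-42, 162, -196)

i: (-7)·9 - (-3)·7 = -63 - (-21) = -42
j: (-3)·(-15) - (-13)·9 = 45 - (-117) = 162
k: (-13)·7 - (-7)·(-15) = -91 - 105 = -196
p × q = (-42, 162, -196)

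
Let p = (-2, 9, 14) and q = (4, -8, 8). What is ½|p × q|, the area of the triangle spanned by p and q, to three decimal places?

99.298

i: 9·8 - 14·(-8) = 72 - (-112) = 184
j: 14·4 - (-2)·8 = 56 - (-16) = 72
k: (-2)·(-8) - 9·4 = 16 - 36 = -20
p × q = (184, 72, -20)
|p × q| = √(184² + 72² + (-20)²) = √39440 ≈ 198.5951
area = ½ · 198.5951 ≈ 99.298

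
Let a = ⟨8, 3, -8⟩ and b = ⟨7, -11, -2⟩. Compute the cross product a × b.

i: 3·(-2) - (-8)·(-11) = -6 - 88 = -94
j: (-8)·7 - 8·(-2) = -56 - (-16) = -40
k: 8·(-11) - 3·7 = -88 - 21 = -109
a × b = (-94, -40, -109)

(-94, -40, -109)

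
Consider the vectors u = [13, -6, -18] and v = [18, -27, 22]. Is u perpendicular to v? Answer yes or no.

u · v = 13·18 + (-6)·(-27) + (-18)·22 = 234 + 162 - 396 = 0
Zero, so the vectors are orthogonal.

yes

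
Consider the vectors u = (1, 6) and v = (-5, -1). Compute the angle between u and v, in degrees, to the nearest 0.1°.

110.8

u · v = 1·(-5) + 6·(-1) = -5 - 6 = -11
|u|² = 1 + 36 = 37,  |u| = √37 ≈ 6.082763
|v|² = 25 + 1 = 26,  |v| = √26 ≈ 5.099020
cos θ = -11 / (6.082763 · 5.099020) ≈ -0.35465
θ = arccos(-0.35465) ≈ 110.8°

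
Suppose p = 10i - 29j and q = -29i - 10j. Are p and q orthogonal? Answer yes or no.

yes

p · q = 10·(-29) + (-29)·(-10) = -290 + 290 = 0
Zero, so the vectors are orthogonal.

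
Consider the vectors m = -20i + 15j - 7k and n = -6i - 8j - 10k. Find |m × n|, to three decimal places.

360.416

i: 15·(-10) - (-7)·(-8) = -150 - 56 = -206
j: (-7)·(-6) - (-20)·(-10) = 42 - 200 = -158
k: (-20)·(-8) - 15·(-6) = 160 - (-90) = 250
m × n = (-206, -158, 250)
|m × n| = √((-206)² + (-158)² + 250²) = √129900 ≈ 360.4164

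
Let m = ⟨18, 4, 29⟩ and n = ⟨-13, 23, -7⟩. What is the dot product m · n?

m · n = 18·(-13) + 4·23 + 29·(-7) = -234 + 92 - 203 = -345

-345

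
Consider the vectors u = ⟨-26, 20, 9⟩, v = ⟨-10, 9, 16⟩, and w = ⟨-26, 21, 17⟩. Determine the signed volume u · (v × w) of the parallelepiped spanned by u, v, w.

v × w:
i: 9·17 - 16·21 = 153 - 336 = -183
j: 16·(-26) - (-10)·17 = -416 - (-170) = -246
k: (-10)·21 - 9·(-26) = -210 - (-234) = 24
v × w = (-183, -246, 24)
u · (v × w) = (-26)·(-183) + 20·(-246) + 9·24 = 4758 - 4920 + 216 = 54

54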